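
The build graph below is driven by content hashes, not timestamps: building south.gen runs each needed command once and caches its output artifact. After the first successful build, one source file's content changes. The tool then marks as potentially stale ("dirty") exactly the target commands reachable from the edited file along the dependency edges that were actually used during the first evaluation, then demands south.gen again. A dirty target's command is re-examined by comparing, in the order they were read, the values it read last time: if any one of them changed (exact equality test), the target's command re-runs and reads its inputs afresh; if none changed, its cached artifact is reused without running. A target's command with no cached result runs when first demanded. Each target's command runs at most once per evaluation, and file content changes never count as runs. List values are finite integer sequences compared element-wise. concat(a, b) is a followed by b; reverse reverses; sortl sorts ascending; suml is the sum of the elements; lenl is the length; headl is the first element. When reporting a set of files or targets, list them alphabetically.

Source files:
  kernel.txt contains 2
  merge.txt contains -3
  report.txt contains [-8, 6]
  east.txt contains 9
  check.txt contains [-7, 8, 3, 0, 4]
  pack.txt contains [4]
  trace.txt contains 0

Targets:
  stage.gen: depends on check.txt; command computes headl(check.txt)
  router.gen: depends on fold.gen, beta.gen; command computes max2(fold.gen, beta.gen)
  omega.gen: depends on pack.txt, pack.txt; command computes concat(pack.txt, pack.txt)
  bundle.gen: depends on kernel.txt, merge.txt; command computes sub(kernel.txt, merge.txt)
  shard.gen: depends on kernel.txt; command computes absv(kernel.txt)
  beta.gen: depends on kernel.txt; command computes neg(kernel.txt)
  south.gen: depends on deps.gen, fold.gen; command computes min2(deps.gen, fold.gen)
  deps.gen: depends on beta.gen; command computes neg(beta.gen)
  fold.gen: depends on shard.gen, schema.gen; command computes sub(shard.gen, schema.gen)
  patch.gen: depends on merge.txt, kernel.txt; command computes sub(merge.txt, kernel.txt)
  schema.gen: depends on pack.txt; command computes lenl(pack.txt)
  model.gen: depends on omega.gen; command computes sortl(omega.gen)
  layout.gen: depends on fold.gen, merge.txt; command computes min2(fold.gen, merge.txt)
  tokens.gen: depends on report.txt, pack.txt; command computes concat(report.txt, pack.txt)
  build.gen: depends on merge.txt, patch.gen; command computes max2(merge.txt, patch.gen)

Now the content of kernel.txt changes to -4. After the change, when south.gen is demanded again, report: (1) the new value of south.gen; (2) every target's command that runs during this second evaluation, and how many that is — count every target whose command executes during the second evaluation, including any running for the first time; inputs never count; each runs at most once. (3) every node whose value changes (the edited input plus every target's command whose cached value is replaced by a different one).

south.gen now evaluates to -4.
Run set: beta.gen, deps.gen, fold.gen, shard.gen, south.gen (5 run).
Changed values: beta.gen, deps.gen, fold.gen, kernel.txt, shard.gen, south.gen.

Initial pass — values computed on the first demand:
  beta.gen = neg(2) = -2
  deps.gen = neg(-2) = 2
  schema.gen = lenl([4]) = 1
  shard.gen = absv(2) = 2
  fold.gen = sub(2, 1) = 1
  south.gen = min2(2, 1) = 1

Second demand — change propagation:
  beta.gen: re-runs because kernel.txt 2->-4; new result 4.
  deps.gen: re-runs because beta.gen -2->4; new result -4.
  shard.gen: re-runs because kernel.txt 2->-4; new result 4.
  fold.gen: re-runs because shard.gen 2->4; new result 3.
  south.gen: re-runs because deps.gen 2->-4; fold.gen 1->3; new result -4.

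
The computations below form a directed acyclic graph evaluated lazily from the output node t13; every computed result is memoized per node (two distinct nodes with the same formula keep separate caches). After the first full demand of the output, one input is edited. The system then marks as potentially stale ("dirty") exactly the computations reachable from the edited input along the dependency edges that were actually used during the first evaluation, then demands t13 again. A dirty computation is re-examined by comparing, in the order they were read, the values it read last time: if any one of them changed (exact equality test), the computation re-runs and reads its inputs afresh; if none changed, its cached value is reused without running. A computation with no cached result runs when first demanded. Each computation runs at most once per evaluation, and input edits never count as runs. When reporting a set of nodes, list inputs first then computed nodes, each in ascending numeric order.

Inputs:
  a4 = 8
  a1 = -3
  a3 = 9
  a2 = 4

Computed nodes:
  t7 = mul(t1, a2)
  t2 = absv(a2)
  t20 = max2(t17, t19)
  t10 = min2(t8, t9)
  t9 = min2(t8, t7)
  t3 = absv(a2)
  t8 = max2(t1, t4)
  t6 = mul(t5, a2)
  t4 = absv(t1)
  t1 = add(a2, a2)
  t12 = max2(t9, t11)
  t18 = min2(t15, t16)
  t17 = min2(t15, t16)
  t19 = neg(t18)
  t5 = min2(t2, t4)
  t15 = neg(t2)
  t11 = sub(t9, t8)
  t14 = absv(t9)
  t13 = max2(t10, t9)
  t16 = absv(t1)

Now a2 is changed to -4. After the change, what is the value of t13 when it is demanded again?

Demanding t13 again yields 8.
Note where the cutoff bites: t9 is checked, finds nothing changed, and keeps its cache.

First demand of the output computes:
  t1 = add(4, 4) = 8
  t4 = absv(8) = 8
  t7 = mul(8, 4) = 32
  t8 = max2(8, 8) = 8
  t9 = min2(8, 32) = 8
  t10 = min2(8, 8) = 8
  t13 = max2(8, 8) = 8

After the edit, cleaning proceeds:
  t1: a read changed (a2 4->-4; a2 4->-4) — executes, giving -8.
  t4: a read changed (t1 8->-8) — executes, giving 8 — identical to its old value.
  t7: a read changed (t1 8->-8; a2 4->-4) — executes, giving 32 — identical to its old value.
  t8: a read changed (t1 8->-8) — executes, giving 8 — identical to its old value.
  t9: dirty, but its reads are unchanged (t8 unchanged, t7 unchanged); cached 8 stands.
  t10: dirty, but its reads are unchanged (t8 unchanged, t9 unchanged); cached 8 stands.
  t13: dirty, but its reads are unchanged (t10 unchanged, t9 unchanged); cached 8 stands.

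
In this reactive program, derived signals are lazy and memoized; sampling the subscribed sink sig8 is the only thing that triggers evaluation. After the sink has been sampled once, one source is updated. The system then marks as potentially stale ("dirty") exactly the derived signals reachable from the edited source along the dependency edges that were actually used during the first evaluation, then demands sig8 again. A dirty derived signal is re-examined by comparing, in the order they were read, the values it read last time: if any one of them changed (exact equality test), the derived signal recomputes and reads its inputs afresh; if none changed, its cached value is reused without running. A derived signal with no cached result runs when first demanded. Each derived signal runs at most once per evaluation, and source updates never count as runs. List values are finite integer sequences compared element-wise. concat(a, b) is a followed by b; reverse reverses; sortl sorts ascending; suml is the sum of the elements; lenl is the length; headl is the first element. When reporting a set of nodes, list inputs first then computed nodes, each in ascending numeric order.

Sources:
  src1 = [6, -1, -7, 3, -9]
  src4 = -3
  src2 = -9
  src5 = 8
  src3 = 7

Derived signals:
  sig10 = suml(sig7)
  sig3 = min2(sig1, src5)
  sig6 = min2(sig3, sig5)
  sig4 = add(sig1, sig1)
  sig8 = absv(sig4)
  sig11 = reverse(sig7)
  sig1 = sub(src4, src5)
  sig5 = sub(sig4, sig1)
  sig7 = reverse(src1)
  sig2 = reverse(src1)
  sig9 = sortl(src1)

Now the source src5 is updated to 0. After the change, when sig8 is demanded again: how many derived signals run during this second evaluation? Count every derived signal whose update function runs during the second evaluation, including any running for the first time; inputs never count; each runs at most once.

3 derived signals run: sig1, sig4, sig8.

First demand of the output computes:
  sig1 = sub(-3, 8) = -11
  sig4 = add(-11, -11) = -22
  sig8 = absv(-22) = 22

After the edit, cleaning proceeds:
  sig1: a read changed (src5 8->0) — executes, giving -3.
  sig4: a read changed (sig1 -11->-3; sig1 -11->-3) — executes, giving -6.
  sig8: a read changed (sig4 -22->-6) — executes, giving 6.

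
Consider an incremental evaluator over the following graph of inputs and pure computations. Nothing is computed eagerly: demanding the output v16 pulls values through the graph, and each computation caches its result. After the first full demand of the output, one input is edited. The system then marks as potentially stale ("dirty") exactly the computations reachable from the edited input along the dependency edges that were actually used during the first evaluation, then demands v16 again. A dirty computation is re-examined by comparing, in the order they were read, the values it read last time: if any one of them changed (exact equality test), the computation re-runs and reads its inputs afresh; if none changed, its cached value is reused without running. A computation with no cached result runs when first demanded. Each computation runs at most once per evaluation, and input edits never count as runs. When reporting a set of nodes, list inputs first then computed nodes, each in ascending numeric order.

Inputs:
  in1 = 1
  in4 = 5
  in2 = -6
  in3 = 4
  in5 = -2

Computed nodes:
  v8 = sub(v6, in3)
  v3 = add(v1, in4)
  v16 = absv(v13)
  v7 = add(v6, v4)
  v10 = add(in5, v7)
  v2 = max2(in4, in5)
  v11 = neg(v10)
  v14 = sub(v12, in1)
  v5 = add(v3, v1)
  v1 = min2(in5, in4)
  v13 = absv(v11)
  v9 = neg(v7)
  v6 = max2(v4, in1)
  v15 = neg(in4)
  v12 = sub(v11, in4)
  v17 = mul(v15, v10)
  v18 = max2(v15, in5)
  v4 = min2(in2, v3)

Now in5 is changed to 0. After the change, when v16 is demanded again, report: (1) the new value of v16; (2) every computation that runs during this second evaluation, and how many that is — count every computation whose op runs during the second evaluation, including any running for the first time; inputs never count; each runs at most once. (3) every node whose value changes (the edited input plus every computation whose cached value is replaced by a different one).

v16 now evaluates to 5.
Run set: v1, v3, v4, v10, v11, v13, v16 (7 run).
Changed values: in5, v1, v3, v10, v11, v13, v16.
The important point: at v6 every value read last time is unchanged, so the dirty flag clears without a run.

Initial pass — values computed on the first demand:
  v1 = min2(-2, 5) = -2
  v3 = add(-2, 5) = 3
  v4 = min2(-6, 3) = -6
  v6 = max2(-6, 1) = 1
  v7 = add(1, -6) = -5
  v10 = add(-2, -5) = -7
  v11 = neg(-7) = 7
  v13 = absv(7) = 7
  v16 = absv(7) = 7

Second demand — change propagation:
  v1: re-runs because in5 -2->0; new result 0.
  v3: re-runs because v1 -2->0; new result 5.
  v4: re-runs because v3 3->5; new result -6 (unchanged).
  v6: re-examined; everything it read last time is the same (v4 unchanged, in1 unchanged) — cache 1 kept, no run.
  v7: re-examined; everything it read last time is the same (v6 unchanged, v4 unchanged) — cache -5 kept, no run.
  v10: re-runs because in5 -2->0; new result -5.
  v11: re-runs because v10 -7->-5; new result 5.
  v13: re-runs because v11 7->5; new result 5.
  v16: re-runs because v13 7->5; new result 5.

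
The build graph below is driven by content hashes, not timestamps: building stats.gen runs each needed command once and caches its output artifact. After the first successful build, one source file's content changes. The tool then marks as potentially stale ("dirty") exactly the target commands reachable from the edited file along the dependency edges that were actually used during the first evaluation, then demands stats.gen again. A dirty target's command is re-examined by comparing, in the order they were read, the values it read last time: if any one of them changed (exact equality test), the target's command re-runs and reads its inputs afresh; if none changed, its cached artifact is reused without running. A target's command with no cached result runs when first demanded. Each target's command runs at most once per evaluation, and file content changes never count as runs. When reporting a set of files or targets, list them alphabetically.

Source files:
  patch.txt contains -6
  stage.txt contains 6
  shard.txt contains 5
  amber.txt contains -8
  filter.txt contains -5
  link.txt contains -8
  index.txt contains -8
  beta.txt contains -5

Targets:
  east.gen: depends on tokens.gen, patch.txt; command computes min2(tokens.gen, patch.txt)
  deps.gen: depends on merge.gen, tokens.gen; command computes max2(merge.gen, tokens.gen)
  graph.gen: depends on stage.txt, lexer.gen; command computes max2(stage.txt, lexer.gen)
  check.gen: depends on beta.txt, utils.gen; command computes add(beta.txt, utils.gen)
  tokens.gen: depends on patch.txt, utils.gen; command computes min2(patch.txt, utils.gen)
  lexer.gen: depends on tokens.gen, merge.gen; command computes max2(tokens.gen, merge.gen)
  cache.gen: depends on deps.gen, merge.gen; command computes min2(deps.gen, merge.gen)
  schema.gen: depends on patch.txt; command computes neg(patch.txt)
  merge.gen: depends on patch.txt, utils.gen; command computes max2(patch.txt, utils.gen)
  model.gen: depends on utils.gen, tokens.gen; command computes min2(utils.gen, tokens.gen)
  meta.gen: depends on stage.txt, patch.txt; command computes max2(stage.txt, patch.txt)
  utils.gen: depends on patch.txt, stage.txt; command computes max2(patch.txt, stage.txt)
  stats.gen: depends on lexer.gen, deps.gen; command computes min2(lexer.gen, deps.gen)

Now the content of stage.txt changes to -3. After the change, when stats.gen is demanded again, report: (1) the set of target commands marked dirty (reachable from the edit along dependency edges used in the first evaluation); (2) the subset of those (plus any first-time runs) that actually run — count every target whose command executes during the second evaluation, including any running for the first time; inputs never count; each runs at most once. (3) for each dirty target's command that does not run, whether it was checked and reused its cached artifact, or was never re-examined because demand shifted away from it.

Initial pass — values computed on the first demand:
  utils.gen = max2(-6, 6) = 6
  merge.gen = max2(-6, 6) = 6
  tokens.gen = min2(-6, 6) = -6
  deps.gen = max2(6, -6) = 6
  lexer.gen = max2(-6, 6) = 6
  stats.gen = min2(6, 6) = 6

Second demand — change propagation:
  utils.gen: re-runs because stage.txt 6->-3; new result -3.
  merge.gen: re-runs because utils.gen 6->-3; new result -3.
  tokens.gen: re-runs because utils.gen 6->-3; new result -6 (unchanged).
  deps.gen: re-runs because merge.gen 6->-3; new result -3.
  lexer.gen: re-runs because merge.gen 6->-3; new result -3.
  stats.gen: re-runs because lexer.gen 6->-3; deps.gen 6->-3; new result -3.

Dirty set: deps.gen, lexer.gen, merge.gen, stats.gen, tokens.gen, utils.gen.
Run set: deps.gen, lexer.gen, merge.gen, stats.gen, tokens.gen, utils.gen (6 run).
All dirty target commands ended up running.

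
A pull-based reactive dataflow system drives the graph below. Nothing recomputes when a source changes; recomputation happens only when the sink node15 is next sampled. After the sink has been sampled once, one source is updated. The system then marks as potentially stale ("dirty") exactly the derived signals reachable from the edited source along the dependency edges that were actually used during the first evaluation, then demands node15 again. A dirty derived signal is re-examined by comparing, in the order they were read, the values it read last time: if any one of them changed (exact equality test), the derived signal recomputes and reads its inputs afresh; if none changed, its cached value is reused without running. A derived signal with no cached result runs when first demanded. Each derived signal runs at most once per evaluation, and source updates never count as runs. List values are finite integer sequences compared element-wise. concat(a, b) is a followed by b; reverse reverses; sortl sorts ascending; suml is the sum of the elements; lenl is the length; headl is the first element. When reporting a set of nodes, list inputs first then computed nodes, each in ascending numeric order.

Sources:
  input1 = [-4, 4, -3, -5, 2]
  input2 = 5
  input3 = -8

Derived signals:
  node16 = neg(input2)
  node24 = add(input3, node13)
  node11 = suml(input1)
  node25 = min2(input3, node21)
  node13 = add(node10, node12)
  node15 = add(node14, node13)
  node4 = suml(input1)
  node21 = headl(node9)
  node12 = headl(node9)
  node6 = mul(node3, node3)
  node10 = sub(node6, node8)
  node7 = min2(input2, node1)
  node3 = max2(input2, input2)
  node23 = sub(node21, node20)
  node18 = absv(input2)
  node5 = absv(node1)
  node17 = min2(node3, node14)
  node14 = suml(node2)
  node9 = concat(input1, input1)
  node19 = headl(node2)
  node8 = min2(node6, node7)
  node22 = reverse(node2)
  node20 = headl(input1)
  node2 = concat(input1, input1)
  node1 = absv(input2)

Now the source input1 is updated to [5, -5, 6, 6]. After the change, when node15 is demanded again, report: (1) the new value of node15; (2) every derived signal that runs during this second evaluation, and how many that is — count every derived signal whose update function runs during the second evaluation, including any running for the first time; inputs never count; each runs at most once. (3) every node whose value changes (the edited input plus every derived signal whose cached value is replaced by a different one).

First evaluation (everything demanded from the output):
  node1 = absv(5) = 5
  node2 = concat([-4, 4, -3, -5, 2], [-4, 4, -3, -5, 2]) = [-4, 4, -3, -5, 2, -4, 4, -3, -5, 2]
  node3 = max2(5, 5) = 5
  node6 = mul(5, 5) = 25
  node7 = min2(5, 5) = 5
  node8 = min2(25, 5) = 5
  node9 = concat([-4, 4, -3, -5, 2], [-4, 4, -3, -5, 2]) = [-4, 4, -3, -5, 2, -4, 4, -3, -5, 2]
  node10 = sub(25, 5) = 20
  node12 = headl([-4, 4, -3, -5, 2, -4, 4, -3, -5, 2]) = -4
  node13 = add(20, -4) = 16
  node14 = suml([-4, 4, -3, -5, 2, -4, 4, -3, -5, 2]) = -12
  node15 = add(-12, 16) = 4

Propagation after the edit:
  node2: runs — input1 [-4, 4, -3, -5, 2]->[5, -5, 6, 6]; input1 [-4, 4, -3, -5, 2]->[5, -5, 6, 6]; result [5, -5, 6, 6, 5, -5, 6, 6].
  node9: runs — input1 [-4, 4, -3, -5, 2]->[5, -5, 6, 6]; input1 [-4, 4, -3, -5, 2]->[5, -5, 6, 6]; result [5, -5, 6, 6, 5, -5, 6, 6].
  node12: runs — node9 [-4, 4, -3, -5, 2, -4, 4, -3, -5, 2]->[5, -5, 6, 6, 5, -5, 6, 6]; result 5.
  node13: runs — node12 -4->5; result 25.
  node14: runs — node2 [-4, 4, -3, -5, 2, -4, 4, -3, -5, 2]->[5, -5, 6, 6, 5, -5, 6, 6]; result 24.
  node15: runs — node14 -12->24; node13 16->25; result 49.

New value of node15: 49.
Derived signals that run: node2, node9, node12, node13, node14, node15 — 6 in total.
Values that change: input1, node2, node9, node12, node13, node14, node15.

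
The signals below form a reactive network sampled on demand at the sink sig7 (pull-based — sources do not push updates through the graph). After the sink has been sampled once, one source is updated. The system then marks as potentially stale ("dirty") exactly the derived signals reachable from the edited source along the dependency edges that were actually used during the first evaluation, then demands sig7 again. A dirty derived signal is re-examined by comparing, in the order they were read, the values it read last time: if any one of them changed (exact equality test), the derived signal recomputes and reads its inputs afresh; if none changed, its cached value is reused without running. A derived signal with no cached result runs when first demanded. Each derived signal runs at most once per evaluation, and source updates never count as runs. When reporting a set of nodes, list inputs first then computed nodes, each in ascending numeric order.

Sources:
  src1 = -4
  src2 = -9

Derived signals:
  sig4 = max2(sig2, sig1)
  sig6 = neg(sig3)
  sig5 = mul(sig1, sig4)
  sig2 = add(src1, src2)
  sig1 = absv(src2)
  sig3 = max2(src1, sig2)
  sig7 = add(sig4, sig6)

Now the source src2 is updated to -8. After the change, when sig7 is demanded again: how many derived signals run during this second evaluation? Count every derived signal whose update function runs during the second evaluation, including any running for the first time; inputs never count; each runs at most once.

Initial pass — values computed on the first demand:
  sig1 = absv(-9) = 9
  sig2 = add(-4, -9) = -13
  sig3 = max2(-4, -13) = -4
  sig4 = max2(-13, 9) = 9
  sig6 = neg(-4) = 4
  sig7 = add(9, 4) = 13

Second demand — change propagation:
  sig1: re-runs because src2 -9->-8; new result 8.
  sig2: re-runs because src2 -9->-8; new result -12.
  sig3: re-runs because sig2 -13->-12; new result -4 (unchanged).
  sig4: re-runs because sig2 -13->-12; sig1 9->8; new result 8.
  sig6: re-examined; everything it read last time is the same (sig3 unchanged) — cache 4 kept, no run.
  sig7: re-runs because sig4 9->8; new result 12.

The important point: at sig6 every value read last time is unchanged, so the dirty flag clears without a run.

Run set: sig1, sig2, sig3, sig4, sig7 (5 run).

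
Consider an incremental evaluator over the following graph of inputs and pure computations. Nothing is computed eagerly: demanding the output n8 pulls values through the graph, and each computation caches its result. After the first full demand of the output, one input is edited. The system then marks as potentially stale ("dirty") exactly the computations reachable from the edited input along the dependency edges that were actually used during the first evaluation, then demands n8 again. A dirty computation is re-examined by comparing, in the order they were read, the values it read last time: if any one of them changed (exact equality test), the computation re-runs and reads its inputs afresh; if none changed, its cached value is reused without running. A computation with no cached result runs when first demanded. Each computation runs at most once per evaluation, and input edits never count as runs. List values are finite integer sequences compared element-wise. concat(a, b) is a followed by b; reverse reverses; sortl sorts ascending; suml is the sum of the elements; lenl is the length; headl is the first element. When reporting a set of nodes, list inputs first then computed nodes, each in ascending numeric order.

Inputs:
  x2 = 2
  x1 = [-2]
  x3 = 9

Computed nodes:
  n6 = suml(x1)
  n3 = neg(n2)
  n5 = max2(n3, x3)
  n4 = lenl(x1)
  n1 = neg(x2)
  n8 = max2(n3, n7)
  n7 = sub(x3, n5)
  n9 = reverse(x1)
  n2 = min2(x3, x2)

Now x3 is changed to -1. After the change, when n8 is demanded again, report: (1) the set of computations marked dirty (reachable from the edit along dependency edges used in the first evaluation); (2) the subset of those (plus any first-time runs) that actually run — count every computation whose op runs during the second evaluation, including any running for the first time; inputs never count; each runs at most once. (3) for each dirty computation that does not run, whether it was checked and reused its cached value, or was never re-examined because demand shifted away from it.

Dirty set: n2, n3, n5, n7, n8.
Run set: n2, n3, n5, n7, n8 (5 run).
All dirty computations ended up running.

Initial pass — values computed on the first demand:
  n2 = min2(9, 2) = 2
  n3 = neg(2) = -2
  n5 = max2(-2, 9) = 9
  n7 = sub(9, 9) = 0
  n8 = max2(-2, 0) = 0

Second demand — change propagation:
  n2: re-runs because x3 9->-1; new result -1.
  n3: re-runs because n2 2->-1; new result 1.
  n5: re-runs because n3 -2->1; x3 9->-1; new result 1.
  n7: re-runs because x3 9->-1; n5 9->1; new result -2.
  n8: re-runs because n3 -2->1; n7 0->-2; new result 1.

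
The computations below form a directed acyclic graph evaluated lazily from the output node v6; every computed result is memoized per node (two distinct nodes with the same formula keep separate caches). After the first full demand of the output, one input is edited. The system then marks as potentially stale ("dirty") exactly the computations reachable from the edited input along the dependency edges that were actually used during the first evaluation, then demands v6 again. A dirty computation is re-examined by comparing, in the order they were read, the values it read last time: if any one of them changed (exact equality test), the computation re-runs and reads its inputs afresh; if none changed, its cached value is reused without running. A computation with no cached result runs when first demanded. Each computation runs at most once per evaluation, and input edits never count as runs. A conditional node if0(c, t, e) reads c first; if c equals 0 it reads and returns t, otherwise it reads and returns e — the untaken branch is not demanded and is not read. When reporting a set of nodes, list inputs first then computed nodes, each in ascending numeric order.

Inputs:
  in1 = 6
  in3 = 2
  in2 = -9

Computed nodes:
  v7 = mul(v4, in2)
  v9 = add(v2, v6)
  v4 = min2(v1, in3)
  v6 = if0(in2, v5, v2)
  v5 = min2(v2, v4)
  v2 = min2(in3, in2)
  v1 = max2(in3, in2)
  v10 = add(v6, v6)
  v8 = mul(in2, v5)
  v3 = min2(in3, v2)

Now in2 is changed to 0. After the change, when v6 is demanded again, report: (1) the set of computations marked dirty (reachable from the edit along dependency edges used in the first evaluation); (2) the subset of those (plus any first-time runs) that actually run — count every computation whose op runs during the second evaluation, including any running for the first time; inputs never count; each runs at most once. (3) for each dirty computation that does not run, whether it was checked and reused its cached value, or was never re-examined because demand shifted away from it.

The edit dirties: v2, v6.
5 computations run: v1, v2, v4, v5, v6.
No dirty computation escaped a run.
Note the branch switch — v1, v4, v5 had no cache and run now for the first time.

First demand of the output computes:
  v2 = min2(2, -9) = -9
  v6 = if0(in2=-9 -> else branch v2) = -9

After the edit, cleaning proceeds:
  v1: had never run; runs now, result 2.
  v2: a read changed (in2 -9->0) — executes, giving 0.
  v4: had never run; runs now, result 2.
  v5: had never run; runs now, result 0.
  v6: a read changed (in2 -9->0; v2 -9->0) — executes, giving 0.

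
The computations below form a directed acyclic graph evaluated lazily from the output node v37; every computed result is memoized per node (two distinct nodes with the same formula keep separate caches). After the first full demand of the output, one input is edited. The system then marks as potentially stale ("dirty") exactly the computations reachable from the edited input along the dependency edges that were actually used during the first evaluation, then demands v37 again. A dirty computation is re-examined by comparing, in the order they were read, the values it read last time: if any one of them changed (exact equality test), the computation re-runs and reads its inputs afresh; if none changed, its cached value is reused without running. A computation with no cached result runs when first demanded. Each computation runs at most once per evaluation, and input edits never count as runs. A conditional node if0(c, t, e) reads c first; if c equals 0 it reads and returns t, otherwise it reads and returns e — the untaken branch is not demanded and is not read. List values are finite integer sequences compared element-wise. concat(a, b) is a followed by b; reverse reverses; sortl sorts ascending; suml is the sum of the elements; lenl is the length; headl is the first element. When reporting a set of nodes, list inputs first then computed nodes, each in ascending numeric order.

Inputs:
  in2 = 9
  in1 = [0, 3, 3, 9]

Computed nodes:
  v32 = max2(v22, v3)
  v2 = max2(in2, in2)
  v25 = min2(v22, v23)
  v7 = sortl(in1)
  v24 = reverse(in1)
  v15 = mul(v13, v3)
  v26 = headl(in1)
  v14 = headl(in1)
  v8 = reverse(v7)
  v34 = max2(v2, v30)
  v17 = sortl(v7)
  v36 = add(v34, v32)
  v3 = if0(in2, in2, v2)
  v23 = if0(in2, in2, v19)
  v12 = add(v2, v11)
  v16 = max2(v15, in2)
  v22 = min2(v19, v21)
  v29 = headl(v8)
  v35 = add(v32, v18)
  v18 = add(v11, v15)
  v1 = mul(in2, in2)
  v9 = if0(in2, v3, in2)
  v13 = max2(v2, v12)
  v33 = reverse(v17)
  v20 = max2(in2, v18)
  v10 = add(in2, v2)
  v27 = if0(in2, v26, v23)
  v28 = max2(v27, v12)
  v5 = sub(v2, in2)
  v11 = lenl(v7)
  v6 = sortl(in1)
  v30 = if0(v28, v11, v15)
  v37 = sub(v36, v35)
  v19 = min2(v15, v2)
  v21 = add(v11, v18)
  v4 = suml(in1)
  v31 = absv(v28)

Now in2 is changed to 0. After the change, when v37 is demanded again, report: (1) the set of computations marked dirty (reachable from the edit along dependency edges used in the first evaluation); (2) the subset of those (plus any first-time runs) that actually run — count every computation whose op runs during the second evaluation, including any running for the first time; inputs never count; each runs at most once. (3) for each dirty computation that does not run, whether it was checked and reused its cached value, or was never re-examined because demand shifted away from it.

The edit dirties: v2, v3, v12, v13, v15, v18, v19, v21, v22, v23, v27, v28, v30, v32, v34, v35, v36, v37.
18 computations run: v2, v3, v12, v13, v15, v18, v19, v21, v22, v26, v27, v28, v30, v32, v34, v35, v36, v37.
Unvisited dirty nodes (no longer demanded): v23.
Note the branch switch — demand abandons v23, which is never re-examined.

First demand of the output computes:
  v2 = max2(9, 9) = 9
  v3 = if0(in2=9 -> else branch v2) = 9
  v7 = sortl([0, 3, 3, 9]) = [0, 3, 3, 9]
  v11 = lenl([0, 3, 3, 9]) = 4
  v12 = add(9, 4) = 13
  v13 = max2(9, 13) = 13
  v15 = mul(13, 9) = 117
  v18 = add(4, 117) = 121
  v19 = min2(117, 9) = 9
  v21 = add(4, 121) = 125
  v22 = min2(9, 125) = 9
  v23 = if0(in2=9 -> else branch v19) = 9
  v27 = if0(in2=9 -> else branch v23) = 9
  v28 = max2(9, 13) = 13
  v30 = if0(v28=13 -> else branch v15) = 117
  v32 = max2(9, 9) = 9
  v34 = max2(9, 117) = 117
  v35 = add(9, 121) = 130
  v36 = add(117, 9) = 126
  v37 = sub(126, 130) = -4

After the edit, cleaning proceeds:
  v2: a read changed (in2 9->0; in2 9->0) — executes, giving 0.
  v3: a read changed (in2 9->0; v2 9->0) — executes, giving 0.
  v12: a read changed (v2 9->0) — executes, giving 4.
  v13: a read changed (v2 9->0; v12 13->4) — executes, giving 4.
  v15: a read changed (v13 13->4; v3 9->0) — executes, giving 0.
  v18: a read changed (v15 117->0) — executes, giving 4.
  v19: a read changed (v15 117->0; v2 9->0) — executes, giving 0.
  v21: a read changed (v18 121->4) — executes, giving 8.
  v22: a read changed (v19 9->0; v21 125->8) — executes, giving 0.
  v23: stays stale; no demand reaches it after the flip.
  v26: had never run; runs now, result 0.
  v27: a read changed (in2 9->0) — executes, giving 0.
  v28: a read changed (v27 9->0; v12 13->4) — executes, giving 4.
  v30: a read changed (v28 13->4; v15 117->0) — executes, giving 0.
  v32: a read changed (v22 9->0; v3 9->0) — executes, giving 0.
  v34: a read changed (v2 9->0; v30 117->0) — executes, giving 0.
  v35: a read changed (v32 9->0; v18 121->4) — executes, giving 4.
  v36: a read changed (v34 117->0; v32 9->0) — executes, giving 0.
  v37: a read changed (v36 126->0; v35 130->4) — executes, giving -4 — identical to its old value.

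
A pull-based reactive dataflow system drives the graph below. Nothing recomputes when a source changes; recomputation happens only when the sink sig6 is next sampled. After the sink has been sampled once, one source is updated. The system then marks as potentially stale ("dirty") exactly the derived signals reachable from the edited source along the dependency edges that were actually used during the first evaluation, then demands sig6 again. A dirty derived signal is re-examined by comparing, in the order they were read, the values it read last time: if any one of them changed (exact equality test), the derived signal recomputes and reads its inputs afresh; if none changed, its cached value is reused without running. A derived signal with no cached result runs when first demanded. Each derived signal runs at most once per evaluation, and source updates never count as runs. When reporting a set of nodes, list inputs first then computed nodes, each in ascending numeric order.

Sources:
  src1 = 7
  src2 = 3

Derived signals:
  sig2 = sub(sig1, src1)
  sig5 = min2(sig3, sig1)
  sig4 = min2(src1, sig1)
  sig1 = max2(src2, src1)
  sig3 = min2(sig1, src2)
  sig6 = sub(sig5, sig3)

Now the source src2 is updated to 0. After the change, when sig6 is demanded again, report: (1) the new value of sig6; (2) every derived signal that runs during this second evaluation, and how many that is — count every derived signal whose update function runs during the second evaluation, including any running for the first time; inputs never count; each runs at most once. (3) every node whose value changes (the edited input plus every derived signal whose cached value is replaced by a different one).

New value of sig6: 0.
Derived signals that run: sig1, sig3, sig5, sig6 — 4 in total.
Values that change: src2, sig3, sig5.

First evaluation (everything demanded from the output):
  sig1 = max2(3, 7) = 7
  sig3 = min2(7, 3) = 3
  sig5 = min2(3, 7) = 3
  sig6 = sub(3, 3) = 0

Propagation after the edit:
  sig1: runs — src2 3->0; result 7 (same value as before).
  sig3: runs — src2 3->0; result 0.
  sig5: runs — sig3 3->0; result 0.
  sig6: runs — sig5 3->0; sig3 3->0; result 0 (same value as before).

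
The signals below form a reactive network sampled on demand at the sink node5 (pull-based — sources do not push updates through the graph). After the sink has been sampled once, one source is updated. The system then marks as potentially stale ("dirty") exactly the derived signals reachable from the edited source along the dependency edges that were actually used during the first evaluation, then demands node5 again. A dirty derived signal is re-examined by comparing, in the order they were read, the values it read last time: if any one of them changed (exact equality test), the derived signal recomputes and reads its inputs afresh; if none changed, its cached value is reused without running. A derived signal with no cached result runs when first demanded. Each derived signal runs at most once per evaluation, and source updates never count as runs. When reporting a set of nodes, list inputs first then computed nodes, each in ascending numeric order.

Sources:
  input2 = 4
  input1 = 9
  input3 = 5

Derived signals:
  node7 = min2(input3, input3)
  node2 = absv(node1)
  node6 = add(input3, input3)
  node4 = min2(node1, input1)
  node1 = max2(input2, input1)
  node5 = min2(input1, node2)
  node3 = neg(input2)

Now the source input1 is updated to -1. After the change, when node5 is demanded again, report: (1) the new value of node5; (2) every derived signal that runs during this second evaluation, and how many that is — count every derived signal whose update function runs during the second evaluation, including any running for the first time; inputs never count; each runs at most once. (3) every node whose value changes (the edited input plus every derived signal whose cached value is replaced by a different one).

node5 now evaluates to -1.
Run set: node1, node2, node5 (3 run).
Changed values: input1, node1, node2, node5.

Initial pass — values computed on the first demand:
  node1 = max2(4, 9) = 9
  node2 = absv(9) = 9
  node5 = min2(9, 9) = 9

Second demand — change propagation:
  node1: re-runs because input1 9->-1; new result 4.
  node2: re-runs because node1 9->4; new result 4.
  node5: re-runs because input1 9->-1; node2 9->4; new result -1.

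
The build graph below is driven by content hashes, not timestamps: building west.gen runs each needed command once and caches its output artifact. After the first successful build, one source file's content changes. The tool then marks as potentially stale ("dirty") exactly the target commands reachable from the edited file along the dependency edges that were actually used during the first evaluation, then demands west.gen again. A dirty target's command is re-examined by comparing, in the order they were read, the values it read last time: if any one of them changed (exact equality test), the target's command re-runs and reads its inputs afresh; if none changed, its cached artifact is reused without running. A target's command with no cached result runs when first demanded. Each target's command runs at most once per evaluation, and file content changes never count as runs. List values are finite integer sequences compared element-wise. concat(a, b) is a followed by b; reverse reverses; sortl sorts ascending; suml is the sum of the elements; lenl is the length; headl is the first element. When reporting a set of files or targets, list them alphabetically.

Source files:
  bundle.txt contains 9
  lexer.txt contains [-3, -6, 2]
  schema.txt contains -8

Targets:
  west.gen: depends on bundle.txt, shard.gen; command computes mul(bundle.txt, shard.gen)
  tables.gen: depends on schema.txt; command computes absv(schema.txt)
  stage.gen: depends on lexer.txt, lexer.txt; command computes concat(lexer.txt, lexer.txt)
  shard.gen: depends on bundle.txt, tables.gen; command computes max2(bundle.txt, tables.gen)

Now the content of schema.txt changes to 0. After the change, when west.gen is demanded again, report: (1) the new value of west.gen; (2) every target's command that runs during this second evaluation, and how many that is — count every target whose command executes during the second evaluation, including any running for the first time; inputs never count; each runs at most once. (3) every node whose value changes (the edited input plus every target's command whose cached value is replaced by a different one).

Initial pass — values computed on the first demand:
  tables.gen = absv(-8) = 8
  shard.gen = max2(9, 8) = 9
  west.gen = mul(9, 9) = 81

Second demand — change propagation:
  tables.gen: re-runs because schema.txt -8->0; new result 0.
  shard.gen: re-runs because tables.gen 8->0; new result 9 (unchanged).
  west.gen: re-examined; everything it read last time is the same (bundle.txt unchanged, shard.gen unchanged) — cache 81 kept, no run.

The important point: shard.gen recomputes to an identical value, and the output ends up unchanged.

west.gen now evaluates to 81.
Run set: shard.gen, tables.gen (2 run).
Changed values: schema.txt, tables.gen.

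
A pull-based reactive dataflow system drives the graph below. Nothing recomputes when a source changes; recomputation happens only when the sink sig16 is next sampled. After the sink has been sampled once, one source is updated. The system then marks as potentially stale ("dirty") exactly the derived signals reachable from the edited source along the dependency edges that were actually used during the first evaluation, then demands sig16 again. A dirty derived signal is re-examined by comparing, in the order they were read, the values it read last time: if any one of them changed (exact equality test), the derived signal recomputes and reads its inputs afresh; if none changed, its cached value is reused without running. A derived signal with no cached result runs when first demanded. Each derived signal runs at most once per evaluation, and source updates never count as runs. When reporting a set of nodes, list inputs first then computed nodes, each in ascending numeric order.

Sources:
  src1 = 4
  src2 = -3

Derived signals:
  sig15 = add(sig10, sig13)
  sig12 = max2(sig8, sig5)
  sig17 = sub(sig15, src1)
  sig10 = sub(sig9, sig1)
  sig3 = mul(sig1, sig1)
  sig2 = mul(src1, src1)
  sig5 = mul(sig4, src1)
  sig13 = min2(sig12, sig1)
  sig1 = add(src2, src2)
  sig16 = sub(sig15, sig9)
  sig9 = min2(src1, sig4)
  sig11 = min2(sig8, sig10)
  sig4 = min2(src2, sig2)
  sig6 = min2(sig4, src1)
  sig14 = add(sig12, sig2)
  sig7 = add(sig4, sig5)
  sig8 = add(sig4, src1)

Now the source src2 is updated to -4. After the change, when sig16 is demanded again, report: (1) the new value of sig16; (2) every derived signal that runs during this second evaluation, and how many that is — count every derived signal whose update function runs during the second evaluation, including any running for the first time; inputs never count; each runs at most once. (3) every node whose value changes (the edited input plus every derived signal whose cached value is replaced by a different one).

First evaluation (everything demanded from the output):
  sig1 = add(-3, -3) = -6
  sig2 = mul(4, 4) = 16
  sig4 = min2(-3, 16) = -3
  sig5 = mul(-3, 4) = -12
  sig8 = add(-3, 4) = 1
  sig9 = min2(4, -3) = -3
  sig10 = sub(-3, -6) = 3
  sig12 = max2(1, -12) = 1
  sig13 = min2(1, -6) = -6
  sig15 = add(3, -6) = -3
  sig16 = sub(-3, -3) = 0

Propagation after the edit:
  sig1: runs — src2 -3->-4; src2 -3->-4; result -8.
  sig4: runs — src2 -3->-4; result -4.
  sig5: runs — sig4 -3->-4; result -16.
  sig8: runs — sig4 -3->-4; result 0.
  sig9: runs — sig4 -3->-4; result -4.
  sig10: runs — sig9 -3->-4; sig1 -6->-8; result 4.
  sig12: runs — sig8 1->0; sig5 -12->-16; result 0.
  sig13: runs — sig12 1->0; sig1 -6->-8; result -8.
  sig15: runs — sig10 3->4; sig13 -6->-8; result -4.
  sig16: runs — sig15 -3->-4; sig9 -3->-4; result 0 (same value as before).

New value of sig16: 0.
Derived signals that run: sig1, sig4, sig5, sig8, sig9, sig10, sig12, sig13, sig15, sig16 — 10 in total.
Values that change: src2, sig1, sig4, sig5, sig8, sig9, sig10, sig12, sig13, sig15.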